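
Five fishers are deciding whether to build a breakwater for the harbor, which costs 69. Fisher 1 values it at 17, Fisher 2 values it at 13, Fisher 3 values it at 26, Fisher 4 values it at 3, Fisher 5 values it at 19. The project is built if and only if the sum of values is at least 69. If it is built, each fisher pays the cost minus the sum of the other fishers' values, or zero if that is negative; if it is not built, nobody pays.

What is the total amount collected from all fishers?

39

Total value 78 ≥ cost 69, so it is built.
Fisher 1: others sum to 61; max(0, 69 - 61) = 8.
Fisher 2: others sum to 65; max(0, 69 - 65) = 4.
Fisher 3: others sum to 52; max(0, 69 - 52) = 17.
Fisher 4: others sum to 75; max(0, 69 - 75) = 0.
Fisher 5: others sum to 59; max(0, 69 - 59) = 10.
Total collected = 8 + 4 + 17 + 0 + 10 = 39.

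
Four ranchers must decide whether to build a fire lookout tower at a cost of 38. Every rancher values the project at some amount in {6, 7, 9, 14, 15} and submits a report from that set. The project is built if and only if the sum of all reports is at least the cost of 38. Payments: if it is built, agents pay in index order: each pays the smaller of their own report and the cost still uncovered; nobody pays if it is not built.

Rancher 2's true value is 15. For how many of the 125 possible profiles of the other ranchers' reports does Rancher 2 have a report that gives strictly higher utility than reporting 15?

Others report (6, 6, 14): truth gives 0; report 14 gives 1 > 0. Violating.
Others report (6, 6, 15): truth gives 0; report 14 gives 1 > 0. Violating.
Others report (6, 7, 14): truth gives 0; report 14 gives 1 > 0. Violating.
Others report (6, 7, 15): truth gives 0; report 14 gives 1 > 0. Violating.
Others report (6, 6, 6): truth gives 0; no alternative beats it.
Others report (6, 6, 7): truth gives 0; no alternative beats it.
(Checking all 125 profiles: 105 have a profitable deviation, 20 do not.)

105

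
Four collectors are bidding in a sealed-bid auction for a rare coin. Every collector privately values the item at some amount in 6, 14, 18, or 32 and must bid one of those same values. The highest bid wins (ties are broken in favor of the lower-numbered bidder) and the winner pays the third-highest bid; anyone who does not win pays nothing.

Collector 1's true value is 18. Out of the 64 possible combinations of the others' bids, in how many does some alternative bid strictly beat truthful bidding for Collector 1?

Others bid (6, 6, 32): truth gives 0; bid 32 gives 12 > 0. Violating.
Others bid (6, 14, 32): truth gives 0; bid 32 gives 4 > 0. Violating.
Others bid (6, 32, 6): truth gives 0; bid 32 gives 12 > 0. Violating.
Others bid (6, 32, 14): truth gives 0; bid 32 gives 4 > 0. Violating.
Others bid (6, 6, 6): truth gives 12; no alternative beats it.
Others bid (6, 6, 14): truth gives 12; no alternative beats it.
(Checking all 64 profiles: 12 have a profitable deviation, 52 do not.)

12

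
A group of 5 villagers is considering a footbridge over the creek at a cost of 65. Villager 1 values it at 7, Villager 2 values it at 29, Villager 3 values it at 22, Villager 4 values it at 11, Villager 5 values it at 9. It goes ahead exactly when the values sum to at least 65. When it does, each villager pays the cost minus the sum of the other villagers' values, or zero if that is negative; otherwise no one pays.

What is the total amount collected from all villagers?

Total value 78 ≥ cost 65, so it is built.
Villager 1: others sum to 71; max(0, 65 - 71) = 0.
Villager 2: others sum to 49; max(0, 65 - 49) = 16.
Villager 3: others sum to 56; max(0, 65 - 56) = 9.
Villager 4: others sum to 67; max(0, 65 - 67) = 0.
Villager 5: others sum to 69; max(0, 65 - 69) = 0.
Total collected = 0 + 16 + 9 + 0 + 0 = 25.

25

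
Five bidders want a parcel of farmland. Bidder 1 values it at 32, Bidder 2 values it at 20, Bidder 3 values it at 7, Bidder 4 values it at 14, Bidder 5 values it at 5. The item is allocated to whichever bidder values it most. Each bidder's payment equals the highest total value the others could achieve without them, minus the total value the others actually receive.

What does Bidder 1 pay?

20

Bidder 1 has the highest value and receives the item.
Without Bidder 1, the item would go to the next-highest value, 20, so the others could achieve 20.
With Bidder 1 present and winning, the others receive nothing, so their total is 0.
Payment = 20 - 0 = 20.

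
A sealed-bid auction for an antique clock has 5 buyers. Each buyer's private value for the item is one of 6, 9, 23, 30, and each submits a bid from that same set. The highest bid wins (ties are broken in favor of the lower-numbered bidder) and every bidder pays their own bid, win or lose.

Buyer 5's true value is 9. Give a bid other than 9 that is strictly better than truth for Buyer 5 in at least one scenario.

6

Suppose Buyer 1 bids 6, Buyer 2 bids 6, Buyer 3 bids 6 and Buyer 4 bids 9.
Bid 9: loses but pays 9, utility -9.
Bid 6: loses but pays 6, utility -6.
So bidding 6 beats truth here (-6 > -9).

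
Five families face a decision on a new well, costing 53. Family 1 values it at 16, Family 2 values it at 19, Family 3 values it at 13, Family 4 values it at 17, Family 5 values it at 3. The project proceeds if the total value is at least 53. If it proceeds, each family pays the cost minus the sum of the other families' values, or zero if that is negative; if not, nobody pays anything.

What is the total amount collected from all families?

7

Total value 68 ≥ cost 53, so it is built.
Family 1: others sum to 52; max(0, 53 - 52) = 1.
Family 2: others sum to 49; max(0, 53 - 49) = 4.
Family 3: others sum to 55; max(0, 53 - 55) = 0.
Family 4: others sum to 51; max(0, 53 - 51) = 2.
Family 5: others sum to 65; max(0, 53 - 65) = 0.
Total collected = 1 + 4 + 0 + 2 + 0 = 7.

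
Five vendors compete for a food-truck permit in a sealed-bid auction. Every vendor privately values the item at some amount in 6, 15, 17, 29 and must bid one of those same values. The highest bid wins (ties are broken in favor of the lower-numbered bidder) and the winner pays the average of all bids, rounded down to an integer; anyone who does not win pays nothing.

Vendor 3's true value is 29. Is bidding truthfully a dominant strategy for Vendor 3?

No

Consider the case where Vendor 1 bids 6, Vendor 2 bids 6, Vendor 4 bids 6 and Vendor 5 bids 6.
Truthful bid 29: wins, pays 10, utility 29 - 10 = 19.
Bid 15 instead: wins, pays 7, utility 29 - 7 = 22.
Since 22 > 19, bidding 15 is strictly better here, so truthful bidding is not dominant.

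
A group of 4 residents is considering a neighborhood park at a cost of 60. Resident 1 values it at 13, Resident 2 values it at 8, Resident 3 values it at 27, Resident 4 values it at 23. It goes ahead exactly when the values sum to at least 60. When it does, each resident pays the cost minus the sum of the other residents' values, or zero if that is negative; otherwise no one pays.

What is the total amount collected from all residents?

30

Total value 71 ≥ cost 60, so it is built.
Resident 1: others sum to 58; max(0, 60 - 58) = 2.
Resident 2: others sum to 63; max(0, 60 - 63) = 0.
Resident 3: others sum to 44; max(0, 60 - 44) = 16.
Resident 4: others sum to 48; max(0, 60 - 48) = 12.
Total collected = 2 + 0 + 16 + 12 = 30.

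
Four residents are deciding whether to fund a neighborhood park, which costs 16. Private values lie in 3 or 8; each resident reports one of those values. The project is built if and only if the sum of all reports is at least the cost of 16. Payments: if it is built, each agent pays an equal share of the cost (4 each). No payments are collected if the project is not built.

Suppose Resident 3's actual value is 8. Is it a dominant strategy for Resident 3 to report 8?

Check each profile of the others' reports and compare truth against every alternative report.
Others report (3, 3, 3): truth gives 4, best alternative gives 0.
Others report (3, 3, 8): truth gives 4, best alternative gives 4.
Others report (3, 8, 3): truth gives 4, best alternative gives 4.
Others report (3, 8, 8): truth gives 4, best alternative gives 4.
Others report (8, 3, 3): truth gives 4, best alternative gives 4.
Others report (8, 3, 8): truth gives 4, best alternative gives 4.
(Remaining 2 profiles checked similarly; truth is weakly best in each.)
In every case the truthful report is at least as good as any alternative, so it is a dominant strategy.

Yes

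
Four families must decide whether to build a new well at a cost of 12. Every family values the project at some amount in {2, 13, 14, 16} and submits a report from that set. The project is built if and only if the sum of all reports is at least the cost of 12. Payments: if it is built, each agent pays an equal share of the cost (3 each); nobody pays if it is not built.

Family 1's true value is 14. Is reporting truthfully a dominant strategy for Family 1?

Check each profile of the others' reports and compare truth against every alternative report.
Others report (2, 2, 2): truth gives 11, best alternative gives 11.
Others report (2, 2, 13): truth gives 11, best alternative gives 11.
Others report (2, 2, 14): truth gives 11, best alternative gives 11.
Others report (2, 2, 16): truth gives 11, best alternative gives 11.
Others report (2, 13, 2): truth gives 11, best alternative gives 11.
Others report (2, 13, 13): truth gives 11, best alternative gives 11.
(Remaining 58 profiles checked similarly; truth is weakly best in each.)
In every case the truthful report is at least as good as any alternative, so it is a dominant strategy.

Yes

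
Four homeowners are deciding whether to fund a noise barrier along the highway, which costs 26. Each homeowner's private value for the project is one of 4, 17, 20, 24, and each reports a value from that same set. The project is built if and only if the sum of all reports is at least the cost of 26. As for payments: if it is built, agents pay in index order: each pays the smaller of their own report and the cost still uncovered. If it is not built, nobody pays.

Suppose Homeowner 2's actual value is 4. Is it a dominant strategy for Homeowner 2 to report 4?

Check each profile of the others' reports and compare truth against every alternative report.
Others report (4, 4, 4): truth gives 0, best alternative gives -13.
Others report (4, 4, 17): truth gives 0, best alternative gives -13.
Others report (4, 4, 20): truth gives 0, best alternative gives -13.
Others report (4, 4, 24): truth gives 0, best alternative gives -13.
Others report (4, 17, 4): truth gives 0, best alternative gives -13.
Others report (4, 17, 17): truth gives 0, best alternative gives -13.
(Remaining 58 profiles checked similarly; truth is weakly best in each.)
In every case the truthful report is at least as good as any alternative, so it is a dominant strategy.

Yes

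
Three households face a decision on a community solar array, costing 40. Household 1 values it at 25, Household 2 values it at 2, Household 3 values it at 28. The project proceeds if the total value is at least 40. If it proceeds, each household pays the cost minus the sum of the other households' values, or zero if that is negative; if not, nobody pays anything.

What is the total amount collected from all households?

23

Total value 55 ≥ cost 40, so it is built.
Household 1: others sum to 30; max(0, 40 - 30) = 10.
Household 2: others sum to 53; max(0, 40 - 53) = 0.
Household 3: others sum to 27; max(0, 40 - 27) = 13.
Total collected = 10 + 0 + 13 = 23.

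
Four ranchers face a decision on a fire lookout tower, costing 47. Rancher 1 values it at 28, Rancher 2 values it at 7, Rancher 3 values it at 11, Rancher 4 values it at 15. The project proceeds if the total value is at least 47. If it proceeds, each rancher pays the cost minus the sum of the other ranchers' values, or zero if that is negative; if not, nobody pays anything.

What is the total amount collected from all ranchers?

15

Total value 61 ≥ cost 47, so it is built.
Rancher 1: others sum to 33; max(0, 47 - 33) = 14.
Rancher 2: others sum to 54; max(0, 47 - 54) = 0.
Rancher 3: others sum to 50; max(0, 47 - 50) = 0.
Rancher 4: others sum to 46; max(0, 47 - 46) = 1.
Total collected = 14 + 0 + 0 + 1 = 15.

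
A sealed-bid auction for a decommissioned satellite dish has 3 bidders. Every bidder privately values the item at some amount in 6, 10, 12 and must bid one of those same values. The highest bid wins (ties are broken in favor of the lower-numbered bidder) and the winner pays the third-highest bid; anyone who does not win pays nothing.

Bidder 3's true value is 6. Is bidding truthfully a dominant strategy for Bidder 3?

Yes

Check each profile of the others' bids and compare truth against every alternative bid.
Others bid (6, 6): truth gives 0, best alternative gives 0.
Others bid (6, 10): truth gives 0, best alternative gives 0.
Others bid (6, 12): truth gives 0, best alternative gives 0.
Others bid (10, 6): truth gives 0, best alternative gives 0.
Others bid (10, 10): truth gives 0, best alternative gives 0.
Others bid (10, 12): truth gives 0, best alternative gives 0.
(Remaining 3 profiles checked similarly; truth is weakly best in each.)
In every case the truthful bid is at least as good as any alternative, so it is a dominant strategy.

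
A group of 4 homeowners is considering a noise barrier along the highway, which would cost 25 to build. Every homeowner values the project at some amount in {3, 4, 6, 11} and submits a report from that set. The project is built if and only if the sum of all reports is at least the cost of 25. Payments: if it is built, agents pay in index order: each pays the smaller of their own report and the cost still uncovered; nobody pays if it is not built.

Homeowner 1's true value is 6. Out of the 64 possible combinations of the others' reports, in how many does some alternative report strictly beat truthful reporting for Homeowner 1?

19

Others report (3, 11, 11): truth gives 0; report 3 gives 3 > 0. Violating.
Others report (4, 6, 11): truth gives 0; report 4 gives 2 > 0. Violating.
Others report (4, 11, 6): truth gives 0; report 4 gives 2 > 0. Violating.
Others report (4, 11, 11): truth gives 0; report 3 gives 3 > 0. Violating.
Others report (3, 3, 3): truth gives 0; no alternative beats it.
Others report (3, 3, 4): truth gives 0; no alternative beats it.
(Checking all 64 profiles: 19 have a profitable deviation, 45 do not.)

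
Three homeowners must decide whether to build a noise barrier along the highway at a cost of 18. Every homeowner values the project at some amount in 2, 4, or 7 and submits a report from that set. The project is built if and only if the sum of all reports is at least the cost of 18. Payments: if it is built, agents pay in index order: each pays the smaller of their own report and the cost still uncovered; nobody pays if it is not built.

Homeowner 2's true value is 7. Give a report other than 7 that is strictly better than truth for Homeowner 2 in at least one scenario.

4

Suppose Homeowner 1 reports 7 and Homeowner 3 reports 7.
Report 7: project built, pays 7, utility 7 - 7 = 0.
Report 4: project built, pays 4, utility 7 - 4 = 3.
So reporting 4 beats truth here (3 > 0).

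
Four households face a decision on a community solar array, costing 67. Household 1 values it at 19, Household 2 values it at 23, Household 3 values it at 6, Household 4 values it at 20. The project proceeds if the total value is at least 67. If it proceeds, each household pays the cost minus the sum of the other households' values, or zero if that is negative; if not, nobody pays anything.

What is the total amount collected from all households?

64

Total value 68 ≥ cost 67, so it is built.
Household 1: others sum to 49; max(0, 67 - 49) = 18.
Household 2: others sum to 45; max(0, 67 - 45) = 22.
Household 3: others sum to 62; max(0, 67 - 62) = 5.
Household 4: others sum to 48; max(0, 67 - 48) = 19.
Total collected = 18 + 22 + 5 + 19 = 64.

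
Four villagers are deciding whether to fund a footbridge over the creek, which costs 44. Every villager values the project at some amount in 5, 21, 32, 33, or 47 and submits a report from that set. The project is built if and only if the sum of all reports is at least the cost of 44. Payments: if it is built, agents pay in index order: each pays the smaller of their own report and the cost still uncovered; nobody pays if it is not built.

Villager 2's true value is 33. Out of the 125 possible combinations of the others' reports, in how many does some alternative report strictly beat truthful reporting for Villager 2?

Others report (5, 5, 5): truth gives 0; report 32 gives 1 > 0. Violating.
Others report (5, 5, 21): truth gives 0; report 21 gives 12 > 0. Violating.
Others report (5, 5, 32): truth gives 0; report 5 gives 28 > 0. Violating.
Others report (5, 5, 33): truth gives 0; report 5 gives 28 > 0. Violating.
Others report (47, 5, 5): truth gives 33; no alternative beats it.
Others report (47, 5, 21): truth gives 33; no alternative beats it.
(Checking all 125 profiles: 100 have a profitable deviation, 25 do not.)

100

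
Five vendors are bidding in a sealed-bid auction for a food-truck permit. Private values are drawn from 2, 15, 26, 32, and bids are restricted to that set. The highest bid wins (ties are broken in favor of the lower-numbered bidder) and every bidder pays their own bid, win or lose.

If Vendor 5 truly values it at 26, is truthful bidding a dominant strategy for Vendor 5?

Consider the case where Vendor 1 bids 2, Vendor 2 bids 2, Vendor 3 bids 2 and Vendor 4 bids 2.
Truthful bid 26: wins, pays 26, utility 26 - 26 = 0.
Bid 15 instead: wins, pays 15, utility 26 - 15 = 11.
Since 11 > 0, bidding 15 is strictly better here, so truthful bidding is not dominant.

No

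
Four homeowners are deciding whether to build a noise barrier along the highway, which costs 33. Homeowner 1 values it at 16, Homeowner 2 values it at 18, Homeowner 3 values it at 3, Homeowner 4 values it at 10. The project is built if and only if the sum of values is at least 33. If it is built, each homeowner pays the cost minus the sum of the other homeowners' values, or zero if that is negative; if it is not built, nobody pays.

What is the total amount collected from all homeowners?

6

Total value 47 ≥ cost 33, so it is built.
Homeowner 1: others sum to 31; max(0, 33 - 31) = 2.
Homeowner 2: others sum to 29; max(0, 33 - 29) = 4.
Homeowner 3: others sum to 44; max(0, 33 - 44) = 0.
Homeowner 4: others sum to 37; max(0, 33 - 37) = 0.
Total collected = 2 + 4 + 0 + 0 = 6.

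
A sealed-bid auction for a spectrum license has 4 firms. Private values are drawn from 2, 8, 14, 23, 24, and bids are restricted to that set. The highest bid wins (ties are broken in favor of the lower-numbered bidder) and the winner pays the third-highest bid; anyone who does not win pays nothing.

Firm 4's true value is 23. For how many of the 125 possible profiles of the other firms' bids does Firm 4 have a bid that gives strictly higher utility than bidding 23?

Others bid (2, 2, 23): truth gives 0; bid 24 gives 21 > 0. Violating.
Others bid (2, 8, 23): truth gives 0; bid 24 gives 15 > 0. Violating.
Others bid (2, 14, 23): truth gives 0; bid 24 gives 9 > 0. Violating.
Others bid (2, 23, 2): truth gives 0; bid 24 gives 21 > 0. Violating.
Others bid (2, 2, 2): truth gives 21; no alternative beats it.
Others bid (2, 2, 8): truth gives 21; no alternative beats it.
(Checking all 125 profiles: 27 have a profitable deviation, 98 do not.)

27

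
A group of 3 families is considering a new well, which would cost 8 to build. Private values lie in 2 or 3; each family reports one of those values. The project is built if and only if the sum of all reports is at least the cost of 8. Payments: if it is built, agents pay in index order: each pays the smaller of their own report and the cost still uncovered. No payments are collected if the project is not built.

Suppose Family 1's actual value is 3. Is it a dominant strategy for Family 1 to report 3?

Consider the case where Family 2 reports 3 and Family 3 reports 3.
Truthful report 3: project built, pays 3, utility 3 - 3 = 0.
Report 2 instead: project built, pays 2, utility 3 - 2 = 1.
Since 1 > 0, reporting 2 is strictly better here, so truthful reporting is not dominant.

No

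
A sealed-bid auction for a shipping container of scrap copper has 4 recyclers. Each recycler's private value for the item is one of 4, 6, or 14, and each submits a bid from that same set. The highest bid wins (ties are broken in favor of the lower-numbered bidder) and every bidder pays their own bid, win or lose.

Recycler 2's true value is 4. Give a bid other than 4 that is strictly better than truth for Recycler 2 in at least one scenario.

Suppose Recycler 1 bids 4, Recycler 3 bids 4 and Recycler 4 bids 4.
Bid 4: loses but pays 4, utility -4.
Bid 6: wins, pays 6, utility 4 - 6 = -2.
So bidding 6 beats truth here (-2 > -4).

6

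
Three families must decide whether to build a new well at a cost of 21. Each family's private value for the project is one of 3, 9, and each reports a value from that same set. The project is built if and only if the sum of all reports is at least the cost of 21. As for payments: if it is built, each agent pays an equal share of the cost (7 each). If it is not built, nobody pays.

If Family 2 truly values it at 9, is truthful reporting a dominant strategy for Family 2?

Yes

Check each profile of the others' reports and compare truth against every alternative report.
Others report (3, 9): truth gives 2, best alternative gives 0.
Others report (9, 3): truth gives 2, best alternative gives 0.
Others report (9, 9): truth gives 2, best alternative gives 2.
Others report (3, 3): truth gives 0, best alternative gives 0.
In every case the truthful report is at least as good as any alternative, so it is a dominant strategy.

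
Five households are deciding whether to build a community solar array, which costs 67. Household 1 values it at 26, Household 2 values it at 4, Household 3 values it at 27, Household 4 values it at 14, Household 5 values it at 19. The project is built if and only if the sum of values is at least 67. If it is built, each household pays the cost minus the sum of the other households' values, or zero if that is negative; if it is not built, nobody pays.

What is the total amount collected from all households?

Total value 90 ≥ cost 67, so it is built.
Household 1: others sum to 64; max(0, 67 - 64) = 3.
Household 2: others sum to 86; max(0, 67 - 86) = 0.
Household 3: others sum to 63; max(0, 67 - 63) = 4.
Household 4: others sum to 76; max(0, 67 - 76) = 0.
Household 5: others sum to 71; max(0, 67 - 71) = 0.
Total collected = 3 + 0 + 4 + 0 + 0 = 7.

7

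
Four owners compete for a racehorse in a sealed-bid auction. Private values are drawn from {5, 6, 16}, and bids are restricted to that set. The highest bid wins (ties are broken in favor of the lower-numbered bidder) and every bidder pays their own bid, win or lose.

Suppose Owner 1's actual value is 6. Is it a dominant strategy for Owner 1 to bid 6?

No

Consider the case where Owner 2 bids 5, Owner 3 bids 5 and Owner 4 bids 5.
Truthful bid 6: wins, pays 6, utility 6 - 6 = 0.
Bid 5 instead: wins, pays 5, utility 6 - 5 = 1.
Since 1 > 0, bidding 5 is strictly better here, so truthful bidding is not dominant.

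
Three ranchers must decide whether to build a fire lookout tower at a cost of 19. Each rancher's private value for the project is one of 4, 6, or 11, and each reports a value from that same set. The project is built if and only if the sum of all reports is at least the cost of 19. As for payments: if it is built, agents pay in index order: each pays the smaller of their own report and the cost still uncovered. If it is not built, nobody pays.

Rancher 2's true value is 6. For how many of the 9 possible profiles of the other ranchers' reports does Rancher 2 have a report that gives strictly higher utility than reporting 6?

Others report (4, 11): truth gives 0; report 4 gives 2 > 0. Violating.
Others report (6, 11): truth gives 0; report 4 gives 2 > 0. Violating.
Others report (11, 4): truth gives 0; report 4 gives 2 > 0. Violating.
Others report (11, 6): truth gives 0; report 4 gives 2 > 0. Violating.
Others report (4, 4): truth gives 0; no alternative beats it.
Others report (4, 6): truth gives 0; no alternative beats it.
(Checking all 9 profiles: 5 have a profitable deviation, 4 do not.)

5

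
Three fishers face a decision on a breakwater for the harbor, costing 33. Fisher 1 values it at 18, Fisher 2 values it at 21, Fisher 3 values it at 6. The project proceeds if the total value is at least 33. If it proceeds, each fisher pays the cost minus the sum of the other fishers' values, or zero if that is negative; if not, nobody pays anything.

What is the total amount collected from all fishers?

15

Total value 45 ≥ cost 33, so it is built.
Fisher 1: others sum to 27; max(0, 33 - 27) = 6.
Fisher 2: others sum to 24; max(0, 33 - 24) = 9.
Fisher 3: others sum to 39; max(0, 33 - 39) = 0.
Total collected = 6 + 9 + 0 = 15.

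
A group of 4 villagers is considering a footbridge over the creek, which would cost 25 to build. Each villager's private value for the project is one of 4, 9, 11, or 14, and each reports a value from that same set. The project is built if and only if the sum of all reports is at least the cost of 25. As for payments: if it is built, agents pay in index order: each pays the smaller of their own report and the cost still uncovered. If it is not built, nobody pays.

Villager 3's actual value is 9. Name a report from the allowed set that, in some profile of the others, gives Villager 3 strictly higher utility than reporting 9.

Suppose Villager 1 reports 4, Villager 2 reports 4 and Villager 4 reports 14.
Report 9: project built, pays 9, utility 9 - 9 = 0.
Report 4: project built, pays 4, utility 9 - 4 = 5.
So reporting 4 beats truth here (5 > 0).

4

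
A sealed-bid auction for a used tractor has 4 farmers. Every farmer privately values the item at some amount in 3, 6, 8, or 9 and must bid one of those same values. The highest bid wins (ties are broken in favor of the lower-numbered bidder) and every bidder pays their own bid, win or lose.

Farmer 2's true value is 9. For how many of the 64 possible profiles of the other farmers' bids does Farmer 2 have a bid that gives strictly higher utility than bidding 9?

34

Others bid (3, 3, 3): truth gives 0; bid 6 gives 3 > 0. Violating.
Others bid (3, 3, 6): truth gives 0; bid 6 gives 3 > 0. Violating.
Others bid (3, 3, 8): truth gives 0; bid 8 gives 1 > 0. Violating.
Others bid (3, 6, 3): truth gives 0; bid 6 gives 3 > 0. Violating.
Others bid (3, 3, 9): truth gives 0; no alternative beats it.
Others bid (3, 6, 9): truth gives 0; no alternative beats it.
(Checking all 64 profiles: 34 have a profitable deviation, 30 do not.)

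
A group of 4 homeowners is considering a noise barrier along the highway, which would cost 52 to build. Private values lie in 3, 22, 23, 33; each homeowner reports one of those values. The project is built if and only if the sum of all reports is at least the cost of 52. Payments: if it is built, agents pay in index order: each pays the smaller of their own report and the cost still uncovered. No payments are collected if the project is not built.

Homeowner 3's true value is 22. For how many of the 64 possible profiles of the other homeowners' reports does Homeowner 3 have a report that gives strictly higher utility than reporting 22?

Others report (3, 22, 33): truth gives 0; report 3 gives 19 > 0. Violating.
Others report (3, 23, 23): truth gives 0; report 3 gives 19 > 0. Violating.
Others report (3, 23, 33): truth gives 0; report 3 gives 19 > 0. Violating.
Others report (3, 33, 22): truth gives 6; report 3 gives 19 > 6. Violating.
Others report (3, 3, 3): truth gives 0; no alternative beats it.
Others report (3, 3, 22): truth gives 0; no alternative beats it.
(Checking all 64 profiles: 25 have a profitable deviation, 39 do not.)

25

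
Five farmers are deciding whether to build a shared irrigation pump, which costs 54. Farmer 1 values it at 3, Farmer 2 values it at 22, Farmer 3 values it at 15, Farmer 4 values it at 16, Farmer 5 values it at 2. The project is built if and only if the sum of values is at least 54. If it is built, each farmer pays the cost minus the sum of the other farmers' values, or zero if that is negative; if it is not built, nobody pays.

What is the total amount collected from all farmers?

41

Total value 58 ≥ cost 54, so it is built.
Farmer 1: others sum to 55; max(0, 54 - 55) = 0.
Farmer 2: others sum to 36; max(0, 54 - 36) = 18.
Farmer 3: others sum to 43; max(0, 54 - 43) = 11.
Farmer 4: others sum to 42; max(0, 54 - 42) = 12.
Farmer 5: others sum to 56; max(0, 54 - 56) = 0.
Total collected = 0 + 18 + 11 + 12 + 0 = 41.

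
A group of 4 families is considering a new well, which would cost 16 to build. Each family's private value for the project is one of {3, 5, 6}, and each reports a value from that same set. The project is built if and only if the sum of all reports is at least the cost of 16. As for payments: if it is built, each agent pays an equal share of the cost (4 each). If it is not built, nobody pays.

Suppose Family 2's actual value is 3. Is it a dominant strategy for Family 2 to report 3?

Check each profile of the others' reports and compare truth against every alternative report.
Others report (3, 3, 5): truth gives 0, best alternative gives -1.
Others report (3, 3, 6): truth gives 0, best alternative gives -1.
Others report (3, 5, 3): truth gives 0, best alternative gives -1.
Others report (3, 6, 3): truth gives 0, best alternative gives -1.
Others report (5, 3, 3): truth gives 0, best alternative gives -1.
Others report (6, 3, 3): truth gives 0, best alternative gives -1.
(Remaining 21 profiles checked similarly; truth is weakly best in each.)
In every case the truthful report is at least as good as any alternative, so it is a dominant strategy.

Yes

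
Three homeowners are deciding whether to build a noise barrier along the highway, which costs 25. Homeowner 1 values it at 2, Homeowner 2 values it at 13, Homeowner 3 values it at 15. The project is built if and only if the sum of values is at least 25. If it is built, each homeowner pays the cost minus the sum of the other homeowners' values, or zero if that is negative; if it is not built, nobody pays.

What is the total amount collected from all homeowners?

18

Total value 30 ≥ cost 25, so it is built.
Homeowner 1: others sum to 28; max(0, 25 - 28) = 0.
Homeowner 2: others sum to 17; max(0, 25 - 17) = 8.
Homeowner 3: others sum to 15; max(0, 25 - 15) = 10.
Total collected = 0 + 8 + 10 = 18.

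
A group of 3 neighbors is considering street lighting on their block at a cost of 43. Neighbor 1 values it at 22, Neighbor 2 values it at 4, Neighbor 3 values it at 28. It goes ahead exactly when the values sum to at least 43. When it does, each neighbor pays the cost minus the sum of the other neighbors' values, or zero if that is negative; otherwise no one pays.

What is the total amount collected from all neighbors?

28

Total value 54 ≥ cost 43, so it is built.
Neighbor 1: others sum to 32; max(0, 43 - 32) = 11.
Neighbor 2: others sum to 50; max(0, 43 - 50) = 0.
Neighbor 3: others sum to 26; max(0, 43 - 26) = 17.
Total collected = 11 + 0 + 17 = 28.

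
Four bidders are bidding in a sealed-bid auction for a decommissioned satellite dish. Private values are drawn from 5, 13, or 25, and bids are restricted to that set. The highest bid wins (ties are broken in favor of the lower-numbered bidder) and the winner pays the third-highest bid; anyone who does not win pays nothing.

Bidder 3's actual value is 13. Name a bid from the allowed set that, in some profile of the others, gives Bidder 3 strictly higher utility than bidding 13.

Suppose Bidder 1 bids 5, Bidder 2 bids 5 and Bidder 4 bids 25.
Bid 13: loses, pays 0, utility 0.
Bid 25: wins, pays 5, utility 13 - 5 = 8.
So bidding 25 beats truth here (8 > 0).

25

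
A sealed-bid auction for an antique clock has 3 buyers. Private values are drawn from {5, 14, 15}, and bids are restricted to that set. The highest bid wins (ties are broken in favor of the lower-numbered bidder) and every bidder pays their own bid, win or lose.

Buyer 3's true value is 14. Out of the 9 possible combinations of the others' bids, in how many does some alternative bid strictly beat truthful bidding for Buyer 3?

Others bid (5, 14): truth gives -14; bid 15 gives -1 > -14. Violating.
Others bid (5, 15): truth gives -14; bid 5 gives -5 > -14. Violating.
Others bid (14, 5): truth gives -14; bid 15 gives -1 > -14. Violating.
Others bid (14, 14): truth gives -14; bid 15 gives -1 > -14. Violating.
Others bid (5, 5): truth gives 0; no alternative beats it.
(Checking all 9 profiles: 8 have a profitable deviation, 1 does not.)

8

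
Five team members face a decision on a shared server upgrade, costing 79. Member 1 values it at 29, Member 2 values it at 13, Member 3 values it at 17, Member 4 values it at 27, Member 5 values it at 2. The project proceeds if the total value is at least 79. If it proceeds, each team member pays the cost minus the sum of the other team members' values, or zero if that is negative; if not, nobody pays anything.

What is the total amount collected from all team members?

50

Total value 88 ≥ cost 79, so it is built.
Member 1: others sum to 59; max(0, 79 - 59) = 20.
Member 2: others sum to 75; max(0, 79 - 75) = 4.
Member 3: others sum to 71; max(0, 79 - 71) = 8.
Member 4: others sum to 61; max(0, 79 - 61) = 18.
Member 5: others sum to 86; max(0, 79 - 86) = 0.
Total collected = 20 + 4 + 8 + 18 + 0 = 50.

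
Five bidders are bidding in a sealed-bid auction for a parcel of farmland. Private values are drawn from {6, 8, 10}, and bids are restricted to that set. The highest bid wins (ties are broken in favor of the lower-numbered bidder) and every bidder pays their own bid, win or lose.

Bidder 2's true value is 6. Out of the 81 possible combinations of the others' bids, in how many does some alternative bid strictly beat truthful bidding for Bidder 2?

Others bid (6, 6, 6, 6): truth gives -6; bid 8 gives -2 > -6. Violating.
Others bid (6, 6, 6, 8): truth gives -6; bid 8 gives -2 > -6. Violating.
Others bid (6, 6, 6, 10): truth gives -6; bid 10 gives -4 > -6. Violating.
Others bid (6, 6, 8, 6): truth gives -6; bid 8 gives -2 > -6. Violating.
Others bid (10, 6, 6, 6): truth gives -6; no alternative beats it.
Others bid (10, 6, 6, 8): truth gives -6; no alternative beats it.
(Checking all 81 profiles: 54 have a profitable deviation, 27 do not.)

54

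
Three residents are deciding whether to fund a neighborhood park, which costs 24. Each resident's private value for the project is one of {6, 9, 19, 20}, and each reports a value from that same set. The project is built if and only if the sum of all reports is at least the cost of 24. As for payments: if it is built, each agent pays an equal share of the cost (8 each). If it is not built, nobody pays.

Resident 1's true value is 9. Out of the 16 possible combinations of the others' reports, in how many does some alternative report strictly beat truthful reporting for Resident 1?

Others report (6, 6): truth gives 0; report 19 gives 1 > 0. Violating.
Others report (6, 9): truth gives 1; no alternative beats it.
Others report (6, 19): truth gives 1; no alternative beats it.
(Checking all 16 profiles: 1 has a profitable deviation, 15 do not.)

1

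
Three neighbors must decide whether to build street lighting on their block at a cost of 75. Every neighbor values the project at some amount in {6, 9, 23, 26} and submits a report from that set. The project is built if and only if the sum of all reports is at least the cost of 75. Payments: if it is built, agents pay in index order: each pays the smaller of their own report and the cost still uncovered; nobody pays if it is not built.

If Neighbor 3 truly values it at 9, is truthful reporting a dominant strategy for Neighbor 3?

Check each profile of the others' reports and compare truth against every alternative report.
Others report (6, 6): truth gives 0, best alternative gives 0.
Others report (6, 9): truth gives 0, best alternative gives 0.
Others report (6, 23): truth gives 0, best alternative gives 0.
Others report (6, 26): truth gives 0, best alternative gives 0.
Others report (9, 6): truth gives 0, best alternative gives 0.
Others report (9, 9): truth gives 0, best alternative gives 0.
(Remaining 10 profiles checked similarly; truth is weakly best in each.)
In every case the truthful report is at least as good as any alternative, so it is a dominant strategy.

Yes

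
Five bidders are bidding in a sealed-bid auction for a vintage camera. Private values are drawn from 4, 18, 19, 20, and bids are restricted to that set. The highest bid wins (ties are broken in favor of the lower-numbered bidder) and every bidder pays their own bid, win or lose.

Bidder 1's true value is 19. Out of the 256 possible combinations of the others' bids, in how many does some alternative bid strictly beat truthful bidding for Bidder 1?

Others bid (4, 4, 4, 4): truth gives 0; bid 4 gives 15 > 0. Violating.
Others bid (4, 4, 4, 18): truth gives 0; bid 18 gives 1 > 0. Violating.
Others bid (4, 4, 4, 20): truth gives -19; bid 20 gives -1 > -19. Violating.
Others bid (4, 4, 18, 4): truth gives 0; bid 18 gives 1 > 0. Violating.
Others bid (4, 4, 4, 19): truth gives 0; no alternative beats it.
Others bid (4, 4, 18, 19): truth gives 0; no alternative beats it.
(Checking all 256 profiles: 191 have a profitable deviation, 65 do not.)

191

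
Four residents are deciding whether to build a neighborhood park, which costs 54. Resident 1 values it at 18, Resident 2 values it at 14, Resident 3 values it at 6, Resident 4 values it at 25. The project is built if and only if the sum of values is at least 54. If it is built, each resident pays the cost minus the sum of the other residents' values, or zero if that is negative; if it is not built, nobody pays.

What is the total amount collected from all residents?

30

Total value 63 ≥ cost 54, so it is built.
Resident 1: others sum to 45; max(0, 54 - 45) = 9.
Resident 2: others sum to 49; max(0, 54 - 49) = 5.
Resident 3: others sum to 57; max(0, 54 - 57) = 0.
Resident 4: others sum to 38; max(0, 54 - 38) = 16.
Total collected = 9 + 5 + 0 + 16 = 30.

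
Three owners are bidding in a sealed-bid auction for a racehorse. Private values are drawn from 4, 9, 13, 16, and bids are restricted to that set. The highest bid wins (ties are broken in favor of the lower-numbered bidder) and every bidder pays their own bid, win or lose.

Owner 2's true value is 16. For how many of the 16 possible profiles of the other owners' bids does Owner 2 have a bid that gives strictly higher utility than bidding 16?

10

Others bid (4, 4): truth gives 0; bid 9 gives 7 > 0. Violating.
Others bid (4, 9): truth gives 0; bid 9 gives 7 > 0. Violating.
Others bid (4, 13): truth gives 0; bid 13 gives 3 > 0. Violating.
Others bid (9, 4): truth gives 0; bid 13 gives 3 > 0. Violating.
Others bid (4, 16): truth gives 0; no alternative beats it.
Others bid (9, 16): truth gives 0; no alternative beats it.
(Checking all 16 profiles: 10 have a profitable deviation, 6 do not.)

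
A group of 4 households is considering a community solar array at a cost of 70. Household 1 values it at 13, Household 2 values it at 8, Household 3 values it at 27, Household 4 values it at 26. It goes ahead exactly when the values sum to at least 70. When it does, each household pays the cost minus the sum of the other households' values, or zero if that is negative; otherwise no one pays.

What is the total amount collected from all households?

Total value 74 ≥ cost 70, so it is built.
Household 1: others sum to 61; max(0, 70 - 61) = 9.
Household 2: others sum to 66; max(0, 70 - 66) = 4.
Household 3: others sum to 47; max(0, 70 - 47) = 23.
Household 4: others sum to 48; max(0, 70 - 48) = 22.
Total collected = 9 + 4 + 23 + 22 = 58.

58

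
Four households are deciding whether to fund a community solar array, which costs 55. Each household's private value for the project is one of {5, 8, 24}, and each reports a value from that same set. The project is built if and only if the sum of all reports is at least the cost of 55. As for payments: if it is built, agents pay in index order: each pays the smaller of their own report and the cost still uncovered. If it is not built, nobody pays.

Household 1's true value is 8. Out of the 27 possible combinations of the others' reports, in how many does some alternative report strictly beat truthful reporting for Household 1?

Others report (5, 24, 24): truth gives 0; report 5 gives 3 > 0. Violating.
Others report (8, 24, 24): truth gives 0; report 5 gives 3 > 0. Violating.
Others report (24, 5, 24): truth gives 0; report 5 gives 3 > 0. Violating.
Others report (24, 8, 24): truth gives 0; report 5 gives 3 > 0. Violating.
Others report (5, 5, 5): truth gives 0; no alternative beats it.
Others report (5, 5, 8): truth gives 0; no alternative beats it.
(Checking all 27 profiles: 7 have a profitable deviation, 20 do not.)

7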